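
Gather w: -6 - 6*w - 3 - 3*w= -9*w - 9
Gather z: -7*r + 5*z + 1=-7*r + 5*z + 1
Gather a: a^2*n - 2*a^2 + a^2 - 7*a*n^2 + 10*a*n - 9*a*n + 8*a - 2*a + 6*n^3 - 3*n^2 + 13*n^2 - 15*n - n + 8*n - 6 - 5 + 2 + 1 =a^2*(n - 1) + a*(-7*n^2 + n + 6) + 6*n^3 + 10*n^2 - 8*n - 8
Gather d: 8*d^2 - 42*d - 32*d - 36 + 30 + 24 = 8*d^2 - 74*d + 18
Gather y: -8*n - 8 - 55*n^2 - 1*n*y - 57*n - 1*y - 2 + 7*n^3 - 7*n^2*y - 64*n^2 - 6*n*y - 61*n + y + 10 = 7*n^3 - 119*n^2 - 126*n + y*(-7*n^2 - 7*n)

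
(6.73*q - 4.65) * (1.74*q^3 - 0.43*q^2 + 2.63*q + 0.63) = 11.7102*q^4 - 10.9849*q^3 + 19.6994*q^2 - 7.9896*q - 2.9295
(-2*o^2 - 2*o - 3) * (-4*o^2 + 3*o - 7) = 8*o^4 + 2*o^3 + 20*o^2 + 5*o + 21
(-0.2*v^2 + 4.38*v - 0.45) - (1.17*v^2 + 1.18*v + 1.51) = -1.37*v^2 + 3.2*v - 1.96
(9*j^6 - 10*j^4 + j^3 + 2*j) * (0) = 0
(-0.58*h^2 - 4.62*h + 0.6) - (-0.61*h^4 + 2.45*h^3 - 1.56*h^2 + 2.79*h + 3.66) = 0.61*h^4 - 2.45*h^3 + 0.98*h^2 - 7.41*h - 3.06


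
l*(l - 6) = l^2 - 6*l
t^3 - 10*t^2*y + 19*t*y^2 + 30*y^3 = (t - 6*y)*(t - 5*y)*(t + y)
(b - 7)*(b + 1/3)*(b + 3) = b^3 - 11*b^2/3 - 67*b/3 - 7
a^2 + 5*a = a*(a + 5)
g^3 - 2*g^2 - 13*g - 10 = (g - 5)*(g + 1)*(g + 2)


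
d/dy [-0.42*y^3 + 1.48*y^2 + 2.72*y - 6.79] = -1.26*y^2 + 2.96*y + 2.72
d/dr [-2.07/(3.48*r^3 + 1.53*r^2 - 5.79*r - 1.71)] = (21.6108*r^2 + 6.3342*r - 11.9853)/(3.48*r^3 + 1.53*r^2 - 5.79*r - 1.71)^2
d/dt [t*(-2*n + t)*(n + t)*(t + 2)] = -4*n^2*t - 4*n^2 - 3*n*t^2 - 4*n*t + 4*t^3 + 6*t^2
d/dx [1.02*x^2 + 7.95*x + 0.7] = 2.04*x + 7.95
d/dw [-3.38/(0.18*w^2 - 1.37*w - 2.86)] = (1.2168*w - 4.6306)/(-0.18*w^2 + 1.37*w + 2.86)^2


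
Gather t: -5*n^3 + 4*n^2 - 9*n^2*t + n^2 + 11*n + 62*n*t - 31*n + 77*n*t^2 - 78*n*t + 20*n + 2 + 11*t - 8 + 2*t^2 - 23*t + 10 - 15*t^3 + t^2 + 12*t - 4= -5*n^3 + 5*n^2 - 15*t^3 + t^2*(77*n + 3) + t*(-9*n^2 - 16*n)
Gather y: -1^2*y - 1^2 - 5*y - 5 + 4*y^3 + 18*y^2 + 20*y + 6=4*y^3 + 18*y^2 + 14*y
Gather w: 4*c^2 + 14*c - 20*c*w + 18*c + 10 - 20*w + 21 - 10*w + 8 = 4*c^2 + 32*c + w*(-20*c - 30) + 39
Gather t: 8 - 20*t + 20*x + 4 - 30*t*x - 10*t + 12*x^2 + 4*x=t*(-30*x - 30) + 12*x^2 + 24*x + 12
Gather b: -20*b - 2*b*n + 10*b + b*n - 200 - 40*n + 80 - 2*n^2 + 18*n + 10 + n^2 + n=b*(-n - 10) - n^2 - 21*n - 110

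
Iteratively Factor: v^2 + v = (v)*(v + 1)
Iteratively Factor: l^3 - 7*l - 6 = (l - 3)*(l^2 + 3*l + 2) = (l - 3)*(l + 1)*(l + 2)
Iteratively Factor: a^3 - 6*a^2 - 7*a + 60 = (a - 4)*(a^2 - 2*a - 15) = (a - 5)*(a - 4)*(a + 3)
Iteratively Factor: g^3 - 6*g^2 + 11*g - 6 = (g - 2)*(g^2 - 4*g + 3) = (g - 3)*(g - 2)*(g - 1)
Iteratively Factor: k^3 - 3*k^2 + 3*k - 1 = (k - 1)*(k^2 - 2*k + 1) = (k - 1)^2*(k - 1)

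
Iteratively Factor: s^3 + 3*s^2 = (s)*(s^2 + 3*s) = s^2*(s + 3)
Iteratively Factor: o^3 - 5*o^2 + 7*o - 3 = (o - 3)*(o^2 - 2*o + 1) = (o - 3)*(o - 1)*(o - 1)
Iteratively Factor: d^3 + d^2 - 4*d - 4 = (d + 1)*(d^2 - 4) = (d + 1)*(d + 2)*(d - 2)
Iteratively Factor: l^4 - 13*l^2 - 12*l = (l + 3)*(l^3 - 3*l^2 - 4*l) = l*(l + 3)*(l^2 - 3*l - 4) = l*(l - 4)*(l + 3)*(l + 1)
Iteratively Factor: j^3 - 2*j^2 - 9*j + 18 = (j - 2)*(j^2 - 9) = (j - 3)*(j - 2)*(j + 3)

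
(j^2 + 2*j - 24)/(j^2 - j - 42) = (j - 4)/(j - 7)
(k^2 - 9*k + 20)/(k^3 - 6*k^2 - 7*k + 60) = 1/(k + 3)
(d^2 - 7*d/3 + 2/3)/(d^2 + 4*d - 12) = (d - 1/3)/(d + 6)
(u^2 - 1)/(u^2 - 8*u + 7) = (u + 1)/(u - 7)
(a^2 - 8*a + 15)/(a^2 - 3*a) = (a - 5)/a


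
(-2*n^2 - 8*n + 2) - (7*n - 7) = -2*n^2 - 15*n + 9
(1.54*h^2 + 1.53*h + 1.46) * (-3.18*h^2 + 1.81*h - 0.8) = -4.8972*h^4 - 2.078*h^3 - 3.1055*h^2 + 1.4186*h - 1.168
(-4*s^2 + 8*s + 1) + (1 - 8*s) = 2 - 4*s^2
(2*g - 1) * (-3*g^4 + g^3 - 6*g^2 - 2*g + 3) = -6*g^5 + 5*g^4 - 13*g^3 + 2*g^2 + 8*g - 3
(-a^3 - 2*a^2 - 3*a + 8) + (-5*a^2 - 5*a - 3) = -a^3 - 7*a^2 - 8*a + 5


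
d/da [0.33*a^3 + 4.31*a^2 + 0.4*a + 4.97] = 0.99*a^2 + 8.62*a + 0.4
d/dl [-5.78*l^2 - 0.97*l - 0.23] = -11.56*l - 0.97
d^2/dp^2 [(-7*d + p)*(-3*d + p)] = 2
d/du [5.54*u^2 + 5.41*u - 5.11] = 11.08*u + 5.41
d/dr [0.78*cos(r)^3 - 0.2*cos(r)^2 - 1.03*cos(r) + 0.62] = (-2.34*cos(r)^2 + 0.4*cos(r) + 1.03)*sin(r)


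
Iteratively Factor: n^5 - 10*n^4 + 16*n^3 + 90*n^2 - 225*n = (n - 5)*(n^4 - 5*n^3 - 9*n^2 + 45*n) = n*(n - 5)*(n^3 - 5*n^2 - 9*n + 45) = n*(n - 5)*(n + 3)*(n^2 - 8*n + 15) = n*(n - 5)^2*(n + 3)*(n - 3)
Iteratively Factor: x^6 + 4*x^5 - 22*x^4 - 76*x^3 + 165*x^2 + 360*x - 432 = (x + 3)*(x^5 + x^4 - 25*x^3 - x^2 + 168*x - 144) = (x + 3)*(x + 4)*(x^4 - 3*x^3 - 13*x^2 + 51*x - 36) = (x + 3)*(x + 4)^2*(x^3 - 7*x^2 + 15*x - 9) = (x - 1)*(x + 3)*(x + 4)^2*(x^2 - 6*x + 9) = (x - 3)*(x - 1)*(x + 3)*(x + 4)^2*(x - 3)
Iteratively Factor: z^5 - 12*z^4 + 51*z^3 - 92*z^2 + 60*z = (z - 2)*(z^4 - 10*z^3 + 31*z^2 - 30*z) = (z - 5)*(z - 2)*(z^3 - 5*z^2 + 6*z) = z*(z - 5)*(z - 2)*(z^2 - 5*z + 6) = z*(z - 5)*(z - 3)*(z - 2)*(z - 2)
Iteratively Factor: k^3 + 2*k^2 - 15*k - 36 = (k + 3)*(k^2 - k - 12) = (k - 4)*(k + 3)*(k + 3)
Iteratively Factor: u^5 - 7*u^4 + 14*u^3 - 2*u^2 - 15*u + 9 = (u + 1)*(u^4 - 8*u^3 + 22*u^2 - 24*u + 9) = (u - 3)*(u + 1)*(u^3 - 5*u^2 + 7*u - 3) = (u - 3)^2*(u + 1)*(u^2 - 2*u + 1) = (u - 3)^2*(u - 1)*(u + 1)*(u - 1)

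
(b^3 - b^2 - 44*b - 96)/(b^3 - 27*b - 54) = (b^2 - 4*b - 32)/(b^2 - 3*b - 18)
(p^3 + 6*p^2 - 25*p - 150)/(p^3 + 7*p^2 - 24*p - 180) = (p + 5)/(p + 6)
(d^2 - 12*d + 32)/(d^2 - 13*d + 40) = (d - 4)/(d - 5)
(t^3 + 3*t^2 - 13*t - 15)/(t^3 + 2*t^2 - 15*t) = (t + 1)/t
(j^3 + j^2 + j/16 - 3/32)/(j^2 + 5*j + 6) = (j^3 + j^2 + j/16 - 3/32)/(j^2 + 5*j + 6)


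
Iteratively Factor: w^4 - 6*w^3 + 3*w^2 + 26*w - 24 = (w + 2)*(w^3 - 8*w^2 + 19*w - 12) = (w - 4)*(w + 2)*(w^2 - 4*w + 3) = (w - 4)*(w - 1)*(w + 2)*(w - 3)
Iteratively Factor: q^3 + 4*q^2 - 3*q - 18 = (q - 2)*(q^2 + 6*q + 9) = (q - 2)*(q + 3)*(q + 3)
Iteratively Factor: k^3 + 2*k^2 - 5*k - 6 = (k + 3)*(k^2 - k - 2) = (k - 2)*(k + 3)*(k + 1)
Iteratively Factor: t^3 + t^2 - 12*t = (t + 4)*(t^2 - 3*t) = t*(t + 4)*(t - 3)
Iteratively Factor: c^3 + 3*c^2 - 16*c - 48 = (c - 4)*(c^2 + 7*c + 12) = (c - 4)*(c + 4)*(c + 3)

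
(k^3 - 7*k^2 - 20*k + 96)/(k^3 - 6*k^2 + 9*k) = (k^2 - 4*k - 32)/(k*(k - 3))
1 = 1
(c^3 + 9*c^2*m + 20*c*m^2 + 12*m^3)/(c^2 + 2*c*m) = c + 7*m + 6*m^2/c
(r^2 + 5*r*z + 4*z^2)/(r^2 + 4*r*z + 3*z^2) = (r + 4*z)/(r + 3*z)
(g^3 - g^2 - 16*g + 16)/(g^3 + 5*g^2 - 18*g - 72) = (g^2 + 3*g - 4)/(g^2 + 9*g + 18)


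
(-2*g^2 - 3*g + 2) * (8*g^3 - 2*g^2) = -16*g^5 - 20*g^4 + 22*g^3 - 4*g^2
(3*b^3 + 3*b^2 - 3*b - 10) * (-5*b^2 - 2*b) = -15*b^5 - 21*b^4 + 9*b^3 + 56*b^2 + 20*b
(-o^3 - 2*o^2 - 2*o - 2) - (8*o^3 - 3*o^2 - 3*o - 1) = -9*o^3 + o^2 + o - 1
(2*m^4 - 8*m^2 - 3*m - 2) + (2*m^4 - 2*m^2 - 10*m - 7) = 4*m^4 - 10*m^2 - 13*m - 9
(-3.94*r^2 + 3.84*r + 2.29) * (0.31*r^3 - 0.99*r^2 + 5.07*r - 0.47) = -1.2214*r^5 + 5.091*r^4 - 23.0675*r^3 + 19.0535*r^2 + 9.8055*r - 1.0763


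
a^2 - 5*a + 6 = (a - 3)*(a - 2)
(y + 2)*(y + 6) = y^2 + 8*y + 12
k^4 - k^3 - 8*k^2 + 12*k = k*(k - 2)^2*(k + 3)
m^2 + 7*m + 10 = (m + 2)*(m + 5)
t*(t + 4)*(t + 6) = t^3 + 10*t^2 + 24*t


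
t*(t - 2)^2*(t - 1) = t^4 - 5*t^3 + 8*t^2 - 4*t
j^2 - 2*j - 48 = (j - 8)*(j + 6)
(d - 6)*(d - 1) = d^2 - 7*d + 6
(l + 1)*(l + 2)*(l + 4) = l^3 + 7*l^2 + 14*l + 8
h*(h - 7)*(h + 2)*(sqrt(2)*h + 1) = sqrt(2)*h^4 - 5*sqrt(2)*h^3 + h^3 - 14*sqrt(2)*h^2 - 5*h^2 - 14*h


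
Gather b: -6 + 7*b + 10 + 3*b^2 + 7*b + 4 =3*b^2 + 14*b + 8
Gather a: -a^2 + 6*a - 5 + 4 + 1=-a^2 + 6*a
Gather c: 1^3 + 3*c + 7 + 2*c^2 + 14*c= 2*c^2 + 17*c + 8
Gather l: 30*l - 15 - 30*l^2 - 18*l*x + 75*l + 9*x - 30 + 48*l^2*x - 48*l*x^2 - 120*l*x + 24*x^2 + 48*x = l^2*(48*x - 30) + l*(-48*x^2 - 138*x + 105) + 24*x^2 + 57*x - 45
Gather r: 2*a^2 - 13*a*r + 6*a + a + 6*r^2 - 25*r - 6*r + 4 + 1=2*a^2 + 7*a + 6*r^2 + r*(-13*a - 31) + 5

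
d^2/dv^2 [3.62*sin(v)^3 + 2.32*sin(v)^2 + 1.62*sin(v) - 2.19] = -4.335*sin(v) + 8.145*sin(3*v) + 4.64*cos(2*v)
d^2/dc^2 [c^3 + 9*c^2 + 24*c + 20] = 6*c + 18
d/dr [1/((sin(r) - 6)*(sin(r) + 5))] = (-sin(2*r) + cos(r))/((sin(r) - 6)^2*(sin(r) + 5)^2)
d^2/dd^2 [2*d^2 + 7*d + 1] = 4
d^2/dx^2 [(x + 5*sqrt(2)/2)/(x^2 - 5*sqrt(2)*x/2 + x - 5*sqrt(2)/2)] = 2*((2*x + 5*sqrt(2))*(4*x - 5*sqrt(2) + 2)^2 - 4*(3*x + 1)*(2*x^2 - 5*sqrt(2)*x + 2*x - 5*sqrt(2)))/(2*x^2 - 5*sqrt(2)*x + 2*x - 5*sqrt(2))^3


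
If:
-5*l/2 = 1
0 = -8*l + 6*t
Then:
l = -2/5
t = -8/15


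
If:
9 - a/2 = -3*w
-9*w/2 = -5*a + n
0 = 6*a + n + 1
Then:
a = -58/41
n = 307/41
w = -398/123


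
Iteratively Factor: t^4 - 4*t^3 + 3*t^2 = (t - 3)*(t^3 - t^2) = (t - 3)*(t - 1)*(t^2) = t*(t - 3)*(t - 1)*(t)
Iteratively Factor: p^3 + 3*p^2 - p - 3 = (p + 1)*(p^2 + 2*p - 3) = (p - 1)*(p + 1)*(p + 3)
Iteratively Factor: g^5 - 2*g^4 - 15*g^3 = (g)*(g^4 - 2*g^3 - 15*g^2) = g^2*(g^3 - 2*g^2 - 15*g) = g^2*(g - 5)*(g^2 + 3*g) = g^2*(g - 5)*(g + 3)*(g)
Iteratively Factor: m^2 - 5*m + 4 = (m - 1)*(m - 4)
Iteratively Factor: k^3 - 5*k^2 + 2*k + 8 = (k + 1)*(k^2 - 6*k + 8) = (k - 2)*(k + 1)*(k - 4)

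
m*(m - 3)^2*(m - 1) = m^4 - 7*m^3 + 15*m^2 - 9*m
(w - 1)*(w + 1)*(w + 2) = w^3 + 2*w^2 - w - 2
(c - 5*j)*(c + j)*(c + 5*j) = c^3 + c^2*j - 25*c*j^2 - 25*j^3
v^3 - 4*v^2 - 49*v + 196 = (v - 7)*(v - 4)*(v + 7)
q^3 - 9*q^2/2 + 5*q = q*(q - 5/2)*(q - 2)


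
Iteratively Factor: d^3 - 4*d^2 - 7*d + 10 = (d - 1)*(d^2 - 3*d - 10) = (d - 1)*(d + 2)*(d - 5)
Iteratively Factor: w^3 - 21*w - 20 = (w + 1)*(w^2 - w - 20) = (w + 1)*(w + 4)*(w - 5)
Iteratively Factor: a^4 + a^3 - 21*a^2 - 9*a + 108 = (a - 3)*(a^3 + 4*a^2 - 9*a - 36) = (a - 3)*(a + 3)*(a^2 + a - 12) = (a - 3)*(a + 3)*(a + 4)*(a - 3)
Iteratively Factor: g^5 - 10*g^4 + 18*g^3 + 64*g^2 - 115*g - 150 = (g + 1)*(g^4 - 11*g^3 + 29*g^2 + 35*g - 150) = (g + 1)*(g + 2)*(g^3 - 13*g^2 + 55*g - 75) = (g - 5)*(g + 1)*(g + 2)*(g^2 - 8*g + 15) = (g - 5)^2*(g + 1)*(g + 2)*(g - 3)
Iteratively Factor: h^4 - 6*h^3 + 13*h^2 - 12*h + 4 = (h - 2)*(h^3 - 4*h^2 + 5*h - 2) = (h - 2)*(h - 1)*(h^2 - 3*h + 2) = (h - 2)*(h - 1)^2*(h - 2)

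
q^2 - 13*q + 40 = (q - 8)*(q - 5)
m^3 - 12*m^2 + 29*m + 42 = (m - 7)*(m - 6)*(m + 1)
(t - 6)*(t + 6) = t^2 - 36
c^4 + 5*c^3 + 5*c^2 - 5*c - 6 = (c - 1)*(c + 1)*(c + 2)*(c + 3)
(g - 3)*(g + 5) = g^2 + 2*g - 15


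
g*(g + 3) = g^2 + 3*g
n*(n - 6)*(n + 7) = n^3 + n^2 - 42*n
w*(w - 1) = w^2 - w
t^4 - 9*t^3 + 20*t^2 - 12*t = t*(t - 6)*(t - 2)*(t - 1)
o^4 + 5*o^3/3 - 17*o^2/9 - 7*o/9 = o*(o - 1)*(o + 1/3)*(o + 7/3)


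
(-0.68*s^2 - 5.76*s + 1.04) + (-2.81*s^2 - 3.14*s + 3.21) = -3.49*s^2 - 8.9*s + 4.25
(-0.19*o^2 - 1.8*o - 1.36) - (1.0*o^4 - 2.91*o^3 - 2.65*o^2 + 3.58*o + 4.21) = -1.0*o^4 + 2.91*o^3 + 2.46*o^2 - 5.38*o - 5.57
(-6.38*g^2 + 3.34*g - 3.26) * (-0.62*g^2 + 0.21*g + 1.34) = 3.9556*g^4 - 3.4106*g^3 - 5.8266*g^2 + 3.791*g - 4.3684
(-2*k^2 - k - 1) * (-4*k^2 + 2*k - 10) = 8*k^4 + 22*k^2 + 8*k + 10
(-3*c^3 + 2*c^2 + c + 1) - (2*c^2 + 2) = -3*c^3 + c - 1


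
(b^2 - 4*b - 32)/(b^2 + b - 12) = (b - 8)/(b - 3)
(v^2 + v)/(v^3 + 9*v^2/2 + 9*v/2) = 2*(v + 1)/(2*v^2 + 9*v + 9)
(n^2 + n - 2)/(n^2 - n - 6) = (n - 1)/(n - 3)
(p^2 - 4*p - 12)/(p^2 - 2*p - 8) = (p - 6)/(p - 4)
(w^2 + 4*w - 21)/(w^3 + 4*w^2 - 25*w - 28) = (w - 3)/(w^2 - 3*w - 4)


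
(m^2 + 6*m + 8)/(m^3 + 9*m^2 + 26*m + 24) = 1/(m + 3)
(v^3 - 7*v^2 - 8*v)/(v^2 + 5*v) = (v^2 - 7*v - 8)/(v + 5)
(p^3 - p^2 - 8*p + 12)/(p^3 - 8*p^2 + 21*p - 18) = (p^2 + p - 6)/(p^2 - 6*p + 9)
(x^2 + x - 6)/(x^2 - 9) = (x - 2)/(x - 3)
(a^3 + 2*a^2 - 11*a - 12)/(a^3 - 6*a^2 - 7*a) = (a^2 + a - 12)/(a*(a - 7))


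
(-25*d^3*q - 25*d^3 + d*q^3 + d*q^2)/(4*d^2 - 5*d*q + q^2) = d*(-25*d^2*q - 25*d^2 + q^3 + q^2)/(4*d^2 - 5*d*q + q^2)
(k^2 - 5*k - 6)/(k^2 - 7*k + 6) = (k + 1)/(k - 1)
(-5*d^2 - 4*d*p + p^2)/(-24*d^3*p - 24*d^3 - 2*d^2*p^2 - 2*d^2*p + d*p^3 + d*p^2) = (5*d^2 + 4*d*p - p^2)/(d*(24*d^2*p + 24*d^2 + 2*d*p^2 + 2*d*p - p^3 - p^2))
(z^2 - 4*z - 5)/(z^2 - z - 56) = (-z^2 + 4*z + 5)/(-z^2 + z + 56)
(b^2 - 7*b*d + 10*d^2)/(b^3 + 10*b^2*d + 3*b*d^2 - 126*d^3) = (b^2 - 7*b*d + 10*d^2)/(b^3 + 10*b^2*d + 3*b*d^2 - 126*d^3)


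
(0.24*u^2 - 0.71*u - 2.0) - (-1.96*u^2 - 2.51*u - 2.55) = 2.2*u^2 + 1.8*u + 0.55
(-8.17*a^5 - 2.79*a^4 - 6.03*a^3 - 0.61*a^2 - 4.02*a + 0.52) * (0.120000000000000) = -0.9804*a^5 - 0.3348*a^4 - 0.7236*a^3 - 0.0732*a^2 - 0.4824*a + 0.0624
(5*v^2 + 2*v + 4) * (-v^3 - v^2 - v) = -5*v^5 - 7*v^4 - 11*v^3 - 6*v^2 - 4*v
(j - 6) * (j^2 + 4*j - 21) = j^3 - 2*j^2 - 45*j + 126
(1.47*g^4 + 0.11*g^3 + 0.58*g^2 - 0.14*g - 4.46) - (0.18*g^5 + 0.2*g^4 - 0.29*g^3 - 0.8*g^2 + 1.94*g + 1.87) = -0.18*g^5 + 1.27*g^4 + 0.4*g^3 + 1.38*g^2 - 2.08*g - 6.33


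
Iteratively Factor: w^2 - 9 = (w + 3)*(w - 3)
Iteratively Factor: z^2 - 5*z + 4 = (z - 1)*(z - 4)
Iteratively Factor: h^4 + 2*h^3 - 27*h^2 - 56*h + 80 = (h - 5)*(h^3 + 7*h^2 + 8*h - 16) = (h - 5)*(h - 1)*(h^2 + 8*h + 16) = (h - 5)*(h - 1)*(h + 4)*(h + 4)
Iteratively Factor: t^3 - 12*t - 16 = (t - 4)*(t^2 + 4*t + 4) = (t - 4)*(t + 2)*(t + 2)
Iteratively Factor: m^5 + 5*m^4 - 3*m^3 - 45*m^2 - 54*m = (m + 3)*(m^4 + 2*m^3 - 9*m^2 - 18*m) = (m - 3)*(m + 3)*(m^3 + 5*m^2 + 6*m) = (m - 3)*(m + 2)*(m + 3)*(m^2 + 3*m) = (m - 3)*(m + 2)*(m + 3)^2*(m)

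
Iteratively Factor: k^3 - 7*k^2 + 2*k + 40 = (k + 2)*(k^2 - 9*k + 20) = (k - 4)*(k + 2)*(k - 5)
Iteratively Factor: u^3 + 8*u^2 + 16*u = (u + 4)*(u^2 + 4*u) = (u + 4)^2*(u)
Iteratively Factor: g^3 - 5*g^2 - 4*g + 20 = (g - 2)*(g^2 - 3*g - 10) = (g - 2)*(g + 2)*(g - 5)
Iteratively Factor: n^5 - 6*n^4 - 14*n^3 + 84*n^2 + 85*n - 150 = (n - 5)*(n^4 - n^3 - 19*n^2 - 11*n + 30) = (n - 5)*(n + 3)*(n^3 - 4*n^2 - 7*n + 10) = (n - 5)*(n + 2)*(n + 3)*(n^2 - 6*n + 5) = (n - 5)*(n - 1)*(n + 2)*(n + 3)*(n - 5)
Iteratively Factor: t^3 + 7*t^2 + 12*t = (t + 4)*(t^2 + 3*t) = t*(t + 4)*(t + 3)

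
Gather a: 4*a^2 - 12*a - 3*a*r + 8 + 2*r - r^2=4*a^2 + a*(-3*r - 12) - r^2 + 2*r + 8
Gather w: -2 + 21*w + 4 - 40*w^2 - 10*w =-40*w^2 + 11*w + 2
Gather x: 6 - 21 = -15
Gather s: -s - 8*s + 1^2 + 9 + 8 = 18 - 9*s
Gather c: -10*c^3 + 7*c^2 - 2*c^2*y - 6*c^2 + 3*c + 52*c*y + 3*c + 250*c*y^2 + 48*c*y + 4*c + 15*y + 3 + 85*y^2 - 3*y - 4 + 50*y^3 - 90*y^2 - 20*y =-10*c^3 + c^2*(1 - 2*y) + c*(250*y^2 + 100*y + 10) + 50*y^3 - 5*y^2 - 8*y - 1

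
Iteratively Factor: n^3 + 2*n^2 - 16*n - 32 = (n + 4)*(n^2 - 2*n - 8) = (n + 2)*(n + 4)*(n - 4)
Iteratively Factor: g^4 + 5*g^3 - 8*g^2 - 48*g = (g)*(g^3 + 5*g^2 - 8*g - 48) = g*(g + 4)*(g^2 + g - 12) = g*(g + 4)^2*(g - 3)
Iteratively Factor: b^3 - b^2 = (b - 1)*(b^2) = b*(b - 1)*(b)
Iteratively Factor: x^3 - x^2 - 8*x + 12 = (x - 2)*(x^2 + x - 6) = (x - 2)^2*(x + 3)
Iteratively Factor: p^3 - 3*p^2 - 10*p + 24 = (p - 2)*(p^2 - p - 12) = (p - 2)*(p + 3)*(p - 4)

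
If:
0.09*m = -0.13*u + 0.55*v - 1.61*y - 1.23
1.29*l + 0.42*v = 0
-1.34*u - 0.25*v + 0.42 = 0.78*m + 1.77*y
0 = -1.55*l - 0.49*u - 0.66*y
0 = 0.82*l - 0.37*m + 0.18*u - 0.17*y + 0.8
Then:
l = 0.63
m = 4.47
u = 0.31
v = -1.92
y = -1.69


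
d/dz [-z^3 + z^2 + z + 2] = -3*z^2 + 2*z + 1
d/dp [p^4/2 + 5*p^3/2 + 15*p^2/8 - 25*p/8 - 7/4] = 2*p^3 + 15*p^2/2 + 15*p/4 - 25/8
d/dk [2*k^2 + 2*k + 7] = 4*k + 2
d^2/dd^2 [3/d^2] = 18/d^4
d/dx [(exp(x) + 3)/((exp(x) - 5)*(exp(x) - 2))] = (-exp(2*x) - 6*exp(x) + 31)*exp(x)/(exp(4*x) - 14*exp(3*x) + 69*exp(2*x) - 140*exp(x) + 100)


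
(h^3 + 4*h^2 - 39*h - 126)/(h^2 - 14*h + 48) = (h^2 + 10*h + 21)/(h - 8)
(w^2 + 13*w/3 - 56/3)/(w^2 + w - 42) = (w - 8/3)/(w - 6)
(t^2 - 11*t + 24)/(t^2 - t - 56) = (t - 3)/(t + 7)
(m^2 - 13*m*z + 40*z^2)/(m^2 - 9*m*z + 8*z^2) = (-m + 5*z)/(-m + z)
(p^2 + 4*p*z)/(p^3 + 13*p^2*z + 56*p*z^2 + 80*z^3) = p/(p^2 + 9*p*z + 20*z^2)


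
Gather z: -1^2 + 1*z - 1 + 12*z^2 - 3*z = 12*z^2 - 2*z - 2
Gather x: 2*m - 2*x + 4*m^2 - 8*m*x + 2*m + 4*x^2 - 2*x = 4*m^2 + 4*m + 4*x^2 + x*(-8*m - 4)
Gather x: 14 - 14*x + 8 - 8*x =22 - 22*x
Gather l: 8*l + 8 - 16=8*l - 8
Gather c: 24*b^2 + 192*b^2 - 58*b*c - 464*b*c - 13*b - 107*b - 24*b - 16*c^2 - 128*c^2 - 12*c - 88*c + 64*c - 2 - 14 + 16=216*b^2 - 144*b - 144*c^2 + c*(-522*b - 36)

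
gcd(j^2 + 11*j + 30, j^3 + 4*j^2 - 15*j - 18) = j + 6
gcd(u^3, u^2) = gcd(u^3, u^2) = u^2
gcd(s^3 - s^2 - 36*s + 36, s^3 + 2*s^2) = 1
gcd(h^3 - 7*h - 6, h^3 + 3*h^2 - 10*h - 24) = h^2 - h - 6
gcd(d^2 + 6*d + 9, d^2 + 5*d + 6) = d + 3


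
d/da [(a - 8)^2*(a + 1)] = 3*(a - 8)*(a - 2)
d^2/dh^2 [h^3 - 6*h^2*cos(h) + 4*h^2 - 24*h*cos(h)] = 6*h^2*cos(h) + 24*sqrt(2)*h*sin(h + pi/4) + 6*h + 48*sin(h) - 12*cos(h) + 8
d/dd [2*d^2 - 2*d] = 4*d - 2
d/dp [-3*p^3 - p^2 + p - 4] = -9*p^2 - 2*p + 1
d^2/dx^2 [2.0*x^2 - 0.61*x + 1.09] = 4.00000000000000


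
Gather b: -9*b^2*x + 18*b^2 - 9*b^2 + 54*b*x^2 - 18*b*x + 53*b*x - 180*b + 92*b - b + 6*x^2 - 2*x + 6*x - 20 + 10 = b^2*(9 - 9*x) + b*(54*x^2 + 35*x - 89) + 6*x^2 + 4*x - 10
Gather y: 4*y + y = 5*y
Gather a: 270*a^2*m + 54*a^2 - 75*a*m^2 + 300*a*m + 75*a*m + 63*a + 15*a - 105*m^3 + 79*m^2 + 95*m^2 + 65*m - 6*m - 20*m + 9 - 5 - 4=a^2*(270*m + 54) + a*(-75*m^2 + 375*m + 78) - 105*m^3 + 174*m^2 + 39*m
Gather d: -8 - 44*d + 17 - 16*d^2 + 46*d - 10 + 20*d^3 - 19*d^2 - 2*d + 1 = 20*d^3 - 35*d^2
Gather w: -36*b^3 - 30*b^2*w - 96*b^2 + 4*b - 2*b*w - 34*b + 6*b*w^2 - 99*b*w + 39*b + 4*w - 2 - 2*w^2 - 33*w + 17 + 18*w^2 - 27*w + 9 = -36*b^3 - 96*b^2 + 9*b + w^2*(6*b + 16) + w*(-30*b^2 - 101*b - 56) + 24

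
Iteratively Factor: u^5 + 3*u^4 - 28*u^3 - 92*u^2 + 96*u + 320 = (u + 4)*(u^4 - u^3 - 24*u^2 + 4*u + 80) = (u - 2)*(u + 4)*(u^3 + u^2 - 22*u - 40) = (u - 2)*(u + 4)^2*(u^2 - 3*u - 10) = (u - 5)*(u - 2)*(u + 4)^2*(u + 2)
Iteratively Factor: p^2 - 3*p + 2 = (p - 1)*(p - 2)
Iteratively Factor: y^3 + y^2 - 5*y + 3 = (y + 3)*(y^2 - 2*y + 1) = (y - 1)*(y + 3)*(y - 1)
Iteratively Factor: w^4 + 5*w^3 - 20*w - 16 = (w + 2)*(w^3 + 3*w^2 - 6*w - 8) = (w + 2)*(w + 4)*(w^2 - w - 2) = (w - 2)*(w + 2)*(w + 4)*(w + 1)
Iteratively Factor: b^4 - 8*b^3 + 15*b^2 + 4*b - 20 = (b + 1)*(b^3 - 9*b^2 + 24*b - 20) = (b - 5)*(b + 1)*(b^2 - 4*b + 4) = (b - 5)*(b - 2)*(b + 1)*(b - 2)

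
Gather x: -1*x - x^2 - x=-x^2 - 2*x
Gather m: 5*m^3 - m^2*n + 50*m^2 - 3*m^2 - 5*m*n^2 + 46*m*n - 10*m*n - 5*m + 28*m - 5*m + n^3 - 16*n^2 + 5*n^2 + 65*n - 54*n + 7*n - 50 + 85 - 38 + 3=5*m^3 + m^2*(47 - n) + m*(-5*n^2 + 36*n + 18) + n^3 - 11*n^2 + 18*n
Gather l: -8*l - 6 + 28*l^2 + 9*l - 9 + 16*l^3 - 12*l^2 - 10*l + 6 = 16*l^3 + 16*l^2 - 9*l - 9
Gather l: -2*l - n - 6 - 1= -2*l - n - 7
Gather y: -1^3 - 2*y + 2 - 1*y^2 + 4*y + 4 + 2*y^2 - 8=y^2 + 2*y - 3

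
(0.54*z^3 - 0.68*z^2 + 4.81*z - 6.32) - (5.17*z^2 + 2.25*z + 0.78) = 0.54*z^3 - 5.85*z^2 + 2.56*z - 7.1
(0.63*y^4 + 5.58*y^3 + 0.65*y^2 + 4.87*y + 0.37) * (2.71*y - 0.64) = 1.7073*y^5 + 14.7186*y^4 - 1.8097*y^3 + 12.7817*y^2 - 2.1141*y - 0.2368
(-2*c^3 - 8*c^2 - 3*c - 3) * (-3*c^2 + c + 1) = 6*c^5 + 22*c^4 - c^3 - 2*c^2 - 6*c - 3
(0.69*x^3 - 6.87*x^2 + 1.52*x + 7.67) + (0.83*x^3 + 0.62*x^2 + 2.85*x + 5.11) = 1.52*x^3 - 6.25*x^2 + 4.37*x + 12.78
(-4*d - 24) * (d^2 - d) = -4*d^3 - 20*d^2 + 24*d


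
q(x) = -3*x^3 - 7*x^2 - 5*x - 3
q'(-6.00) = -245.00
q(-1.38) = -1.55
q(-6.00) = 423.00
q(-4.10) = 106.59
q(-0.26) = -2.12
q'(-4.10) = -98.89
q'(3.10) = -134.89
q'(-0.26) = -1.97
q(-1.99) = 2.87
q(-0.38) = -1.95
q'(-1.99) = -12.78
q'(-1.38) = -2.82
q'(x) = -9*x^2 - 14*x - 5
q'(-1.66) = -6.56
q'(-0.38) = -0.98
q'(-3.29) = -56.36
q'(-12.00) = -1133.00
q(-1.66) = -0.27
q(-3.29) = 44.52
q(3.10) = -175.14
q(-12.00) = 4233.00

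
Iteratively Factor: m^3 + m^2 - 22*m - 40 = (m + 4)*(m^2 - 3*m - 10) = (m + 2)*(m + 4)*(m - 5)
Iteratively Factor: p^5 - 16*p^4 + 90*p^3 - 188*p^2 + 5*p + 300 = (p + 1)*(p^4 - 17*p^3 + 107*p^2 - 295*p + 300) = (p - 4)*(p + 1)*(p^3 - 13*p^2 + 55*p - 75) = (p - 5)*(p - 4)*(p + 1)*(p^2 - 8*p + 15) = (p - 5)^2*(p - 4)*(p + 1)*(p - 3)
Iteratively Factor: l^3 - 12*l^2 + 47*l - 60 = (l - 3)*(l^2 - 9*l + 20) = (l - 4)*(l - 3)*(l - 5)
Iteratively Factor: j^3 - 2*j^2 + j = (j - 1)*(j^2 - j) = (j - 1)^2*(j)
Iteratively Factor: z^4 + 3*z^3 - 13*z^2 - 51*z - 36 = (z + 3)*(z^3 - 13*z - 12) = (z + 3)^2*(z^2 - 3*z - 4) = (z - 4)*(z + 3)^2*(z + 1)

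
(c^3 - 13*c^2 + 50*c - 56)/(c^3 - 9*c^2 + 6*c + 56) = (c - 2)/(c + 2)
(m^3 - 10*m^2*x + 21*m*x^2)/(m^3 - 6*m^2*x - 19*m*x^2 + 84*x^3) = m/(m + 4*x)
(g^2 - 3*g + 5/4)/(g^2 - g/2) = (g - 5/2)/g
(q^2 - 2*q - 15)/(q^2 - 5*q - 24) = (q - 5)/(q - 8)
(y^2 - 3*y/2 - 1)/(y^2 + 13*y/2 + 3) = (y - 2)/(y + 6)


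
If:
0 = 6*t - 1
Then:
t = 1/6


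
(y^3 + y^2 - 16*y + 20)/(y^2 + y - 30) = (y^3 + y^2 - 16*y + 20)/(y^2 + y - 30)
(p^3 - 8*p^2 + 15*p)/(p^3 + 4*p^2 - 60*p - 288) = p*(p^2 - 8*p + 15)/(p^3 + 4*p^2 - 60*p - 288)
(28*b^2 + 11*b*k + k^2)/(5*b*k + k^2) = (28*b^2 + 11*b*k + k^2)/(k*(5*b + k))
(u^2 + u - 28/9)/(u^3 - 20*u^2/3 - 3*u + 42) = (u - 4/3)/(u^2 - 9*u + 18)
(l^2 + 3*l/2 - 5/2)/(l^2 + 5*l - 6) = (l + 5/2)/(l + 6)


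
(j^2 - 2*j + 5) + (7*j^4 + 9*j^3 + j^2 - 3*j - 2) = 7*j^4 + 9*j^3 + 2*j^2 - 5*j + 3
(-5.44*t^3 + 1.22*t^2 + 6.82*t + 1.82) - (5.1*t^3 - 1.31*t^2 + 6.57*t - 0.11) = -10.54*t^3 + 2.53*t^2 + 0.25*t + 1.93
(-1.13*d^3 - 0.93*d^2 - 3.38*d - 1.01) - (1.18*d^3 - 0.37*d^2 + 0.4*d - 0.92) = -2.31*d^3 - 0.56*d^2 - 3.78*d - 0.09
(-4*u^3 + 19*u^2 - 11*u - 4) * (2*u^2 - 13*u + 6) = -8*u^5 + 90*u^4 - 293*u^3 + 249*u^2 - 14*u - 24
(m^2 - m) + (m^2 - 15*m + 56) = 2*m^2 - 16*m + 56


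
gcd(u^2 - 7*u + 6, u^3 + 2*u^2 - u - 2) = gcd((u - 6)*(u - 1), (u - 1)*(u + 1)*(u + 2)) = u - 1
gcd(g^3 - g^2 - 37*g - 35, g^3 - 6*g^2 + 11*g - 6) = 1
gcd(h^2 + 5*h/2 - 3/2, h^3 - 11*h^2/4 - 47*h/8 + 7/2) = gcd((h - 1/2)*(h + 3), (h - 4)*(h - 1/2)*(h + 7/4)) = h - 1/2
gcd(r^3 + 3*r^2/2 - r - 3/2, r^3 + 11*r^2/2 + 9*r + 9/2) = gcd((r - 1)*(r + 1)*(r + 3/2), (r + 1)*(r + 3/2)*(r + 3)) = r^2 + 5*r/2 + 3/2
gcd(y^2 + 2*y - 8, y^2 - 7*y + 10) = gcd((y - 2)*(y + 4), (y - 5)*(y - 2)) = y - 2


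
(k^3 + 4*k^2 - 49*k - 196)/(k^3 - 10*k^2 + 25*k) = (k^3 + 4*k^2 - 49*k - 196)/(k*(k^2 - 10*k + 25))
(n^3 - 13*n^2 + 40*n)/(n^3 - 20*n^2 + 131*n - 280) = n/(n - 7)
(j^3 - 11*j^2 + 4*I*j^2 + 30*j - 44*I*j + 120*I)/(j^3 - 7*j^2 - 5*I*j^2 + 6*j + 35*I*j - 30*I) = (j^2 + j*(-5 + 4*I) - 20*I)/(j^2 - j*(1 + 5*I) + 5*I)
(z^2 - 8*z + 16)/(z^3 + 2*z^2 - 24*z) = (z - 4)/(z*(z + 6))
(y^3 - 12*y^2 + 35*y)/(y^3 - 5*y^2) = (y - 7)/y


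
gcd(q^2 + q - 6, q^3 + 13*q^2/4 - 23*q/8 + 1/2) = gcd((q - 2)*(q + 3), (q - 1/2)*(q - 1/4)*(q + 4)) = 1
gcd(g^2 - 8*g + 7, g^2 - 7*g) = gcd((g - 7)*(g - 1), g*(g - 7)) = g - 7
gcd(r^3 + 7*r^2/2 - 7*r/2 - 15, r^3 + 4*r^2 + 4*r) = 1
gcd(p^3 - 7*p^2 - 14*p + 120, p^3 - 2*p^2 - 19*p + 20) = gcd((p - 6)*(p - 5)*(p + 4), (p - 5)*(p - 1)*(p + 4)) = p^2 - p - 20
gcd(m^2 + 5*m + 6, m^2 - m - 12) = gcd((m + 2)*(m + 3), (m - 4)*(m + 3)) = m + 3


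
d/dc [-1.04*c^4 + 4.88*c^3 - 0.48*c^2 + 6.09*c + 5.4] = -4.16*c^3 + 14.64*c^2 - 0.96*c + 6.09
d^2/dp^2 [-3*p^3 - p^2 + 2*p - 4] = -18*p - 2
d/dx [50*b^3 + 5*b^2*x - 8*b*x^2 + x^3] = 5*b^2 - 16*b*x + 3*x^2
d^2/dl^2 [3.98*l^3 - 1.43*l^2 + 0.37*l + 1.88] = 23.88*l - 2.86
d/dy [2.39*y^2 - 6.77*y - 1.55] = 4.78*y - 6.77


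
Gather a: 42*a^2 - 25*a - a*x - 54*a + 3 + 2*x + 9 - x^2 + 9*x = 42*a^2 + a*(-x - 79) - x^2 + 11*x + 12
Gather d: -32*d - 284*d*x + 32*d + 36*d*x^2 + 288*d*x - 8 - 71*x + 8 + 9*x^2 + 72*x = d*(36*x^2 + 4*x) + 9*x^2 + x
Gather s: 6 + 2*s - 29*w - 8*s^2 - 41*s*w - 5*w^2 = -8*s^2 + s*(2 - 41*w) - 5*w^2 - 29*w + 6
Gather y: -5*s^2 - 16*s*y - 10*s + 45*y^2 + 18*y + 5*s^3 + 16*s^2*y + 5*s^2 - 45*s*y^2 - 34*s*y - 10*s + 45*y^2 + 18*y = 5*s^3 - 20*s + y^2*(90 - 45*s) + y*(16*s^2 - 50*s + 36)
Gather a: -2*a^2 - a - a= -2*a^2 - 2*a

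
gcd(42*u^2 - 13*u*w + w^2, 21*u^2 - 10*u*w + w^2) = 7*u - w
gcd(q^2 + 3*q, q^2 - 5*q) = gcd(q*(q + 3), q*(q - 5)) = q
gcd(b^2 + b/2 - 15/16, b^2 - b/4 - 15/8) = b + 5/4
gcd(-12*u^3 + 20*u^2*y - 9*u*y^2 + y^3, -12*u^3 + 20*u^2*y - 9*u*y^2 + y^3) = -12*u^3 + 20*u^2*y - 9*u*y^2 + y^3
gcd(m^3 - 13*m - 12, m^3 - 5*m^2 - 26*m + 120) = m - 4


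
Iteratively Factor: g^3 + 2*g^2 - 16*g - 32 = (g - 4)*(g^2 + 6*g + 8) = (g - 4)*(g + 2)*(g + 4)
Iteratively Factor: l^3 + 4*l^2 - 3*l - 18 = (l - 2)*(l^2 + 6*l + 9) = (l - 2)*(l + 3)*(l + 3)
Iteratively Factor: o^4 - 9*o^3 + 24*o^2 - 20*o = (o - 2)*(o^3 - 7*o^2 + 10*o) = o*(o - 2)*(o^2 - 7*o + 10) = o*(o - 2)^2*(o - 5)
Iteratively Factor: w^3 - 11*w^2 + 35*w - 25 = (w - 5)*(w^2 - 6*w + 5) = (w - 5)*(w - 1)*(w - 5)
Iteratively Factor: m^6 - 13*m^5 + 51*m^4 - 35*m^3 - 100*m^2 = (m)*(m^5 - 13*m^4 + 51*m^3 - 35*m^2 - 100*m) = m*(m - 5)*(m^4 - 8*m^3 + 11*m^2 + 20*m) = m^2*(m - 5)*(m^3 - 8*m^2 + 11*m + 20) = m^2*(m - 5)^2*(m^2 - 3*m - 4) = m^2*(m - 5)^2*(m - 4)*(m + 1)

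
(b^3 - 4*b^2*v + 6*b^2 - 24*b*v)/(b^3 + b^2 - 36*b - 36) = b*(b - 4*v)/(b^2 - 5*b - 6)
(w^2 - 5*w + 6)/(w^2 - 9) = (w - 2)/(w + 3)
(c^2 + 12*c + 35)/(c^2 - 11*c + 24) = (c^2 + 12*c + 35)/(c^2 - 11*c + 24)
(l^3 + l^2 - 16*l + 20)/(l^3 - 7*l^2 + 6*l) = (l^3 + l^2 - 16*l + 20)/(l*(l^2 - 7*l + 6))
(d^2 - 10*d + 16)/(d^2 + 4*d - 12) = (d - 8)/(d + 6)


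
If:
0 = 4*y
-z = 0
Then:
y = 0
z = 0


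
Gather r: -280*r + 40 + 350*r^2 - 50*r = 350*r^2 - 330*r + 40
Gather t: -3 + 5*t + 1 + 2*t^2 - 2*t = 2*t^2 + 3*t - 2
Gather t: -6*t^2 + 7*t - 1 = -6*t^2 + 7*t - 1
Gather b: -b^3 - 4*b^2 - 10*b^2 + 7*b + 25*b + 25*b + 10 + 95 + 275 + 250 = -b^3 - 14*b^2 + 57*b + 630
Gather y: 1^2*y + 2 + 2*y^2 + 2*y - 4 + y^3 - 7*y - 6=y^3 + 2*y^2 - 4*y - 8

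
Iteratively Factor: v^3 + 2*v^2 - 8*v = (v)*(v^2 + 2*v - 8) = v*(v - 2)*(v + 4)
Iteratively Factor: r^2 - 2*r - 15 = (r + 3)*(r - 5)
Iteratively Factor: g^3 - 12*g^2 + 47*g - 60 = (g - 5)*(g^2 - 7*g + 12) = (g - 5)*(g - 3)*(g - 4)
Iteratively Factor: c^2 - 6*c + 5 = (c - 5)*(c - 1)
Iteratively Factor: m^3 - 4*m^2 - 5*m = (m - 5)*(m^2 + m) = (m - 5)*(m + 1)*(m)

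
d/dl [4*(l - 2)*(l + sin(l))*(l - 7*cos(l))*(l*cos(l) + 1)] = 4*(2 - l)*(l + sin(l))*(l - 7*cos(l))*(l*sin(l) - cos(l)) + 4*(l - 2)*(l + sin(l))*(l*cos(l) + 1)*(7*sin(l) + 1) + 4*(l - 2)*(l - 7*cos(l))*(l*cos(l) + 1)*(cos(l) + 1) + 4*(l + sin(l))*(l - 7*cos(l))*(l*cos(l) + 1)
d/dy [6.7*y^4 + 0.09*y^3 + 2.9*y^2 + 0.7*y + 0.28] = 26.8*y^3 + 0.27*y^2 + 5.8*y + 0.7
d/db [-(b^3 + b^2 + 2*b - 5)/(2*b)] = -b - 1/2 - 5/(2*b^2)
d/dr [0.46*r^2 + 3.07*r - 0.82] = 0.92*r + 3.07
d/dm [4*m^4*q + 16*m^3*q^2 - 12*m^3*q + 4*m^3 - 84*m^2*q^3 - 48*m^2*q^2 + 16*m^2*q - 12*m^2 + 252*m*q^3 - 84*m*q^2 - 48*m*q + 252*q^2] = 16*m^3*q + 48*m^2*q^2 - 36*m^2*q + 12*m^2 - 168*m*q^3 - 96*m*q^2 + 32*m*q - 24*m + 252*q^3 - 84*q^2 - 48*q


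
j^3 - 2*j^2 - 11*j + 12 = (j - 4)*(j - 1)*(j + 3)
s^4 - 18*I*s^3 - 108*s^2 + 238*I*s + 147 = (s - 7*I)^2*(s - 3*I)*(s - I)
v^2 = v^2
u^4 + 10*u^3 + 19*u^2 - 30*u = u*(u - 1)*(u + 5)*(u + 6)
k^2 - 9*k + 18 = (k - 6)*(k - 3)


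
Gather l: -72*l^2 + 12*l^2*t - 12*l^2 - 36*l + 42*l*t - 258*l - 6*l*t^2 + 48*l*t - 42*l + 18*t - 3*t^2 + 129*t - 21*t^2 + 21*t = l^2*(12*t - 84) + l*(-6*t^2 + 90*t - 336) - 24*t^2 + 168*t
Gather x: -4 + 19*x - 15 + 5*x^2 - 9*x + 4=5*x^2 + 10*x - 15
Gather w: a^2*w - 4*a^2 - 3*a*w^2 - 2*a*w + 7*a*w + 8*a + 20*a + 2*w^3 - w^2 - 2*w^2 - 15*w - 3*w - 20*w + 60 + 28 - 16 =-4*a^2 + 28*a + 2*w^3 + w^2*(-3*a - 3) + w*(a^2 + 5*a - 38) + 72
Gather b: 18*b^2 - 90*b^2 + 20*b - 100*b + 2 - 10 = -72*b^2 - 80*b - 8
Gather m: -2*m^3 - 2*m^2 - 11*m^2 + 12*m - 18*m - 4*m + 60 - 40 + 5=-2*m^3 - 13*m^2 - 10*m + 25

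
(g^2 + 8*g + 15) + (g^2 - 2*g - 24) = 2*g^2 + 6*g - 9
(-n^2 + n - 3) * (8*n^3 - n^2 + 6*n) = -8*n^5 + 9*n^4 - 31*n^3 + 9*n^2 - 18*n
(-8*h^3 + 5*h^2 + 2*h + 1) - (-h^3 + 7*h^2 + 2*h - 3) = -7*h^3 - 2*h^2 + 4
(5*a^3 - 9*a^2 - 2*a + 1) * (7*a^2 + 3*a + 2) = 35*a^5 - 48*a^4 - 31*a^3 - 17*a^2 - a + 2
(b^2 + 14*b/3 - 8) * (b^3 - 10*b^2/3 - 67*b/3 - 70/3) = b^5 + 4*b^4/3 - 413*b^3/9 - 908*b^2/9 + 628*b/9 + 560/3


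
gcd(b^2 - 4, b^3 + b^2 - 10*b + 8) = b - 2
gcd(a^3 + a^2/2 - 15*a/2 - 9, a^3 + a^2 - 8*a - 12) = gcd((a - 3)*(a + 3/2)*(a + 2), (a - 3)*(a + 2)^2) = a^2 - a - 6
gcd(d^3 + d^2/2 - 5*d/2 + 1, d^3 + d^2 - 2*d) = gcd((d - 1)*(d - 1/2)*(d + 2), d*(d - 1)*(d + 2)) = d^2 + d - 2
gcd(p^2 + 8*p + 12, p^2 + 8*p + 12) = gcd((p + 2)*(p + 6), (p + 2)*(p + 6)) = p^2 + 8*p + 12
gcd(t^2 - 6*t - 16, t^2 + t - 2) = t + 2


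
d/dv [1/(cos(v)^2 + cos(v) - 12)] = (2*cos(v) + 1)*sin(v)/(cos(v)^2 + cos(v) - 12)^2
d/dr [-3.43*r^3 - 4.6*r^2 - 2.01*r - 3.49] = -10.29*r^2 - 9.2*r - 2.01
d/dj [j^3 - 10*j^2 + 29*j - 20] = 3*j^2 - 20*j + 29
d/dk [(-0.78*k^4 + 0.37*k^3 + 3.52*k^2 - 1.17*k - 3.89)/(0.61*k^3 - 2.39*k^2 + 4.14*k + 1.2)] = (-0.4758*k^6 + 3.7284*k^5 - 12.7191*k^4 + 0.747*k^3 + 20.2272*k^2 - 10.1462*k + 14.7006)/(0.3721*k^6 - 2.9158*k^5 + 10.7629*k^4 - 18.3252*k^3 + 11.4036*k^2 + 9.936*k + 1.44)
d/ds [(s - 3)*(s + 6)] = 2*s + 3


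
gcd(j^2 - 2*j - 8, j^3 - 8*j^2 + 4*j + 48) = j^2 - 2*j - 8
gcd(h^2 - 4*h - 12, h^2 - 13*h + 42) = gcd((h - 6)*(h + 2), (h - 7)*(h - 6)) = h - 6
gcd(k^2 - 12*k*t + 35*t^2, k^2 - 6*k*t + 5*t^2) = -k + 5*t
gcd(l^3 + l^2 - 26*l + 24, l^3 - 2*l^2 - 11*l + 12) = l^2 - 5*l + 4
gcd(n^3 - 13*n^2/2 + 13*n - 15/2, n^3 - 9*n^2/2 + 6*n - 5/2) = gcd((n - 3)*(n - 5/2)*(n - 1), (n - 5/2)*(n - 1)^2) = n^2 - 7*n/2 + 5/2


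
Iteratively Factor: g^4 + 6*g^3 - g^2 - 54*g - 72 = (g + 2)*(g^3 + 4*g^2 - 9*g - 36) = (g - 3)*(g + 2)*(g^2 + 7*g + 12) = (g - 3)*(g + 2)*(g + 3)*(g + 4)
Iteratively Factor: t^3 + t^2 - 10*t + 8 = (t - 2)*(t^2 + 3*t - 4) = (t - 2)*(t + 4)*(t - 1)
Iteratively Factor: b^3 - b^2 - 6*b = (b + 2)*(b^2 - 3*b) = b*(b + 2)*(b - 3)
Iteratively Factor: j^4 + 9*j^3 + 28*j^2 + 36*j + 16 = (j + 1)*(j^3 + 8*j^2 + 20*j + 16) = (j + 1)*(j + 4)*(j^2 + 4*j + 4) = (j + 1)*(j + 2)*(j + 4)*(j + 2)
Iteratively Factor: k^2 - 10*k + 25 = (k - 5)*(k - 5)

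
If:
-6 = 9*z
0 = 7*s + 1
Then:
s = -1/7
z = -2/3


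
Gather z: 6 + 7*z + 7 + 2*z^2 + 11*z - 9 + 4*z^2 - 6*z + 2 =6*z^2 + 12*z + 6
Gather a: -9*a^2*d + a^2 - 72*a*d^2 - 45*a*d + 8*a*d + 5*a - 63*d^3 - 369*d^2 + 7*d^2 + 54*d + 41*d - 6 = a^2*(1 - 9*d) + a*(-72*d^2 - 37*d + 5) - 63*d^3 - 362*d^2 + 95*d - 6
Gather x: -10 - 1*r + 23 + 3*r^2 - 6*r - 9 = 3*r^2 - 7*r + 4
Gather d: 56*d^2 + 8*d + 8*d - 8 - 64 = 56*d^2 + 16*d - 72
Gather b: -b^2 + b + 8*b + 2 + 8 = -b^2 + 9*b + 10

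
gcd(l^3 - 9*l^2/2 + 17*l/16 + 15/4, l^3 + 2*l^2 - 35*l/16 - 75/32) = l^2 - l/2 - 15/16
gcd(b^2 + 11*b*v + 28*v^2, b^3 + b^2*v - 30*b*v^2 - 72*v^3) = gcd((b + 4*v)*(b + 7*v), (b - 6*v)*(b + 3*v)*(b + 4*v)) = b + 4*v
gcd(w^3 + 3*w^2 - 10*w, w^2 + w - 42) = 1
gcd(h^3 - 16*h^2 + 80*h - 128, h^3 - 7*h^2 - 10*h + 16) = h - 8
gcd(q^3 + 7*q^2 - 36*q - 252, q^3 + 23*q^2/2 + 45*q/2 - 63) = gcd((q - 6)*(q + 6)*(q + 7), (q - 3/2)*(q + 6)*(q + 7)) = q^2 + 13*q + 42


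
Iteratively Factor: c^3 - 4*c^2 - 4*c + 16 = (c - 4)*(c^2 - 4) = (c - 4)*(c - 2)*(c + 2)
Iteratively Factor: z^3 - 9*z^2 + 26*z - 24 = (z - 2)*(z^2 - 7*z + 12) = (z - 4)*(z - 2)*(z - 3)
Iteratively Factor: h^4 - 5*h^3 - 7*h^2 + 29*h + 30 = (h - 3)*(h^3 - 2*h^2 - 13*h - 10) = (h - 5)*(h - 3)*(h^2 + 3*h + 2) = (h - 5)*(h - 3)*(h + 1)*(h + 2)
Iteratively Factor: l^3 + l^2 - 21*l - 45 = (l + 3)*(l^2 - 2*l - 15) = (l + 3)^2*(l - 5)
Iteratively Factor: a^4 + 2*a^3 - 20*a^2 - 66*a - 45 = (a + 1)*(a^3 + a^2 - 21*a - 45) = (a - 5)*(a + 1)*(a^2 + 6*a + 9) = (a - 5)*(a + 1)*(a + 3)*(a + 3)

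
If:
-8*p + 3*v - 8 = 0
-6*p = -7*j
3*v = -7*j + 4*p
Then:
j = -24/35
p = -4/5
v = 8/15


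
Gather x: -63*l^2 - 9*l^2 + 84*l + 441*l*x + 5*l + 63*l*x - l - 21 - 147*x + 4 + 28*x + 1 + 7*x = -72*l^2 + 88*l + x*(504*l - 112) - 16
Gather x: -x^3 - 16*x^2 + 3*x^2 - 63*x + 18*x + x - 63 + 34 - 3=-x^3 - 13*x^2 - 44*x - 32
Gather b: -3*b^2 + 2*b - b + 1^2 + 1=-3*b^2 + b + 2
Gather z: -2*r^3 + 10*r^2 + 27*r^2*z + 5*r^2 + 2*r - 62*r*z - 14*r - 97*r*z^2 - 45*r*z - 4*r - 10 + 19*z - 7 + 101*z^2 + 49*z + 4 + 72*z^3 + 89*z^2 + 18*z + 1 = -2*r^3 + 15*r^2 - 16*r + 72*z^3 + z^2*(190 - 97*r) + z*(27*r^2 - 107*r + 86) - 12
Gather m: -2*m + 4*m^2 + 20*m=4*m^2 + 18*m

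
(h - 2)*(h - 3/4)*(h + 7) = h^3 + 17*h^2/4 - 71*h/4 + 21/2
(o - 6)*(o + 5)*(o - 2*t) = o^3 - 2*o^2*t - o^2 + 2*o*t - 30*o + 60*t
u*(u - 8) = u^2 - 8*u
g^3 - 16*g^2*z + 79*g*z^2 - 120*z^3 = (g - 8*z)*(g - 5*z)*(g - 3*z)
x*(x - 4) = x^2 - 4*x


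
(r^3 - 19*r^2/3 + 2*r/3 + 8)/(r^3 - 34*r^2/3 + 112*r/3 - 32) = (r + 1)/(r - 4)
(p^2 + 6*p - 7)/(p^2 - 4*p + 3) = (p + 7)/(p - 3)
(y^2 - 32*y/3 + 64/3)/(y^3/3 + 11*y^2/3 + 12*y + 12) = (3*y^2 - 32*y + 64)/(y^3 + 11*y^2 + 36*y + 36)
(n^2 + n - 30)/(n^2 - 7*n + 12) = (n^2 + n - 30)/(n^2 - 7*n + 12)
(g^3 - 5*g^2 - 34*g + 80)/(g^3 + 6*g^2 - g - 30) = (g - 8)/(g + 3)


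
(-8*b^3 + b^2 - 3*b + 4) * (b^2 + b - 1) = -8*b^5 - 7*b^4 + 6*b^3 + 7*b - 4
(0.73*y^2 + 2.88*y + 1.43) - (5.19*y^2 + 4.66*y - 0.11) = -4.46*y^2 - 1.78*y + 1.54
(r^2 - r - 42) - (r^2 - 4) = -r - 38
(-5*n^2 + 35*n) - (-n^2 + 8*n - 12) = -4*n^2 + 27*n + 12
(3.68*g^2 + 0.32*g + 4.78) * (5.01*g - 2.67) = 18.4368*g^3 - 8.2224*g^2 + 23.0934*g - 12.7626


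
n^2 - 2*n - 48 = (n - 8)*(n + 6)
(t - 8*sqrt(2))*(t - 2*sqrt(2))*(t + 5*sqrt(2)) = t^3 - 5*sqrt(2)*t^2 - 68*t + 160*sqrt(2)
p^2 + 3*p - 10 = (p - 2)*(p + 5)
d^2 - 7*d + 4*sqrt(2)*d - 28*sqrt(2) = (d - 7)*(d + 4*sqrt(2))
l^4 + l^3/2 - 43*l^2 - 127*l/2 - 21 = (l - 7)*(l + 1/2)*(l + 1)*(l + 6)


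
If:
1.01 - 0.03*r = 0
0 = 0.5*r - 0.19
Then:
No Solution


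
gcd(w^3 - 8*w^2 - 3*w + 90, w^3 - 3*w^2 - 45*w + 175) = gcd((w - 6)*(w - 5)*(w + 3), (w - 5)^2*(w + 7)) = w - 5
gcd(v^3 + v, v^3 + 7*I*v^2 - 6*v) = v^2 + I*v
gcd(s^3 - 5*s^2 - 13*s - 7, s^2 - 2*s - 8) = 1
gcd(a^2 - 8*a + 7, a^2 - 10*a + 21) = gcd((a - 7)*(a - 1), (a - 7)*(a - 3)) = a - 7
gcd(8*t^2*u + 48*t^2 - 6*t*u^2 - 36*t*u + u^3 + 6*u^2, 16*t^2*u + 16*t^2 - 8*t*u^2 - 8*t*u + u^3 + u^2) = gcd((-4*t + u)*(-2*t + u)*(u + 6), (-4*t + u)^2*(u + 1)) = 4*t - u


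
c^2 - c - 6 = (c - 3)*(c + 2)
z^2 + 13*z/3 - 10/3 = (z - 2/3)*(z + 5)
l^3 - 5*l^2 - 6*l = l*(l - 6)*(l + 1)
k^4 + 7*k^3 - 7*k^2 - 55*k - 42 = (k - 3)*(k + 1)*(k + 2)*(k + 7)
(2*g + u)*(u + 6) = 2*g*u + 12*g + u^2 + 6*u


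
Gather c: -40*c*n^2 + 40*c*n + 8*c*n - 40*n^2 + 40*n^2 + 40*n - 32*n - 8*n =c*(-40*n^2 + 48*n)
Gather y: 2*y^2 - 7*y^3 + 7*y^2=-7*y^3 + 9*y^2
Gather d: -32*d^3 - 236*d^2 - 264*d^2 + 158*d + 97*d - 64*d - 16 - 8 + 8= -32*d^3 - 500*d^2 + 191*d - 16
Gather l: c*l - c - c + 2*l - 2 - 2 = -2*c + l*(c + 2) - 4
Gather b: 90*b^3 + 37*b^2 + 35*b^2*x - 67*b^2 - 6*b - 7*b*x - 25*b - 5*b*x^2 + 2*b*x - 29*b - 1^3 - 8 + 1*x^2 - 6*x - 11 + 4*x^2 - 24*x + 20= 90*b^3 + b^2*(35*x - 30) + b*(-5*x^2 - 5*x - 60) + 5*x^2 - 30*x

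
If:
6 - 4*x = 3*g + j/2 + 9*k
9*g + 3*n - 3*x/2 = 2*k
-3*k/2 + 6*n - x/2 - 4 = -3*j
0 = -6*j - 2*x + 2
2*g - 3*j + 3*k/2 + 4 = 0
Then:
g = -481/1610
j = 2887/805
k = 564/115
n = -1149/1610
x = -7856/805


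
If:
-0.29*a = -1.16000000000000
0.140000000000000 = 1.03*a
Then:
No Solution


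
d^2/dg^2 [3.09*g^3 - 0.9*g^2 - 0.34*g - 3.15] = 18.54*g - 1.8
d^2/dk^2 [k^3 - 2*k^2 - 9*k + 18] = 6*k - 4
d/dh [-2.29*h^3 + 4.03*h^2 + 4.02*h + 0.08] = -6.87*h^2 + 8.06*h + 4.02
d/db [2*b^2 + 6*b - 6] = 4*b + 6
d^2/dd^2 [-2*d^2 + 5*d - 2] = -4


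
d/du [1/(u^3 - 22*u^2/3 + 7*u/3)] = 3*(-9*u^2 + 44*u - 7)/(u^2*(3*u^2 - 22*u + 7)^2)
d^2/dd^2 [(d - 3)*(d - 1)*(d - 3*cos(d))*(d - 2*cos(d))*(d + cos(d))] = 4*d^4*cos(d) + 32*d^3*sin(d) - 16*d^3*cos(d) - 2*d^3*cos(2*d) + 20*d^3 - 96*d^2*sin(d) - 6*d^2*sin(2*d) - 81*d^2*cos(d)/2 + 8*d^2*cos(2*d) - 27*d^2*cos(3*d)/2 - 48*d^2 + 30*d*sin(d) + 16*d*sin(2*d) - 18*d*sin(3*d) + 114*d*cos(d) - 3*d*cos(2*d) + 54*d*cos(3*d) + 21*d + 36*sin(d) - 6*sin(2*d) + 36*sin(3*d) - 57*cos(d)/2 - 4*cos(2*d) - 75*cos(3*d)/2 - 4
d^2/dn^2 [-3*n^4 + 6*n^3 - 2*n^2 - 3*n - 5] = -36*n^2 + 36*n - 4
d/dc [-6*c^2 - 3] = -12*c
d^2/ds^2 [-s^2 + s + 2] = -2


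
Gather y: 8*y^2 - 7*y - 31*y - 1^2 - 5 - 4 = 8*y^2 - 38*y - 10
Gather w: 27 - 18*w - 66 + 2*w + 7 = -16*w - 32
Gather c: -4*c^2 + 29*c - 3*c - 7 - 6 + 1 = -4*c^2 + 26*c - 12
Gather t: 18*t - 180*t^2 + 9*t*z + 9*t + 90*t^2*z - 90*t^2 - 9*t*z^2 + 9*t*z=t^2*(90*z - 270) + t*(-9*z^2 + 18*z + 27)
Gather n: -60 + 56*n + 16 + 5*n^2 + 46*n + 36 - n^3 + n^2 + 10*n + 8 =-n^3 + 6*n^2 + 112*n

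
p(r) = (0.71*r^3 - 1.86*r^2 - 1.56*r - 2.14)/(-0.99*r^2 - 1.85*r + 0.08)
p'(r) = (1.98*r + 1.85)*(0.71*r^3 - 1.86*r^2 - 1.56*r - 2.14)/(-0.99*r^2 - 1.85*r + 0.08)^2 + (2.13*r^2 - 3.72*r - 1.56)/(-0.99*r^2 - 1.85*r + 0.08) = (-0.7029*r^4 - 2.627*r^3 + 2.067*r^2 - 4.5348*r - 4.0838)/(0.9801*r^4 + 3.663*r^3 + 3.2641*r^2 - 0.296*r + 0.0064)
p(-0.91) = -2.96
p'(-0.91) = 3.65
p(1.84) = 1.03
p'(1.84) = -0.67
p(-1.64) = -17.10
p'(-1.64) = 75.69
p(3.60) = -0.07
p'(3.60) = -0.62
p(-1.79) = -42.74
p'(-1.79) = 384.33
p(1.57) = 1.22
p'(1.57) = -0.74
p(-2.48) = 14.46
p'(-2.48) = 16.52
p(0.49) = 3.07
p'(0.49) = -5.44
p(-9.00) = 10.34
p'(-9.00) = -0.62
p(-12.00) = 12.29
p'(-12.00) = -0.67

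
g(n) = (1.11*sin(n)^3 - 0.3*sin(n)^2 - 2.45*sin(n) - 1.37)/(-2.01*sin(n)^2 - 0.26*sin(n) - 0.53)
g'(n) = (4.02*sin(n)*cos(n) + 0.26*cos(n))*(1.11*sin(n)^3 - 0.3*sin(n)^2 - 2.45*sin(n) - 1.37)/(-2.01*sin(n)^2 - 0.26*sin(n) - 0.53)^2 + (3.33*sin(n)^2*cos(n) - 0.6*sin(n)*cos(n) - 2.45*cos(n))/(-2.01*sin(n)^2 - 0.26*sin(n) - 0.53) = (-2.2311*sin(n)^4 - 0.5772*sin(n)^3 - 6.6114*sin(n)^2 - 5.1894*sin(n) + 0.9423)*cos(n)/(4.0401*sin(n)^4 + 1.0452*sin(n)^3 + 2.1982*sin(n)^2 + 0.2756*sin(n) + 0.2809)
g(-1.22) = 0.12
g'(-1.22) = -0.10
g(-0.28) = 1.21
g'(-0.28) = 4.81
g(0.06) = 2.75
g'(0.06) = 1.98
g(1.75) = 1.10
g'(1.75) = 0.32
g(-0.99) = 0.10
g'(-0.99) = -0.02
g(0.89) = 1.51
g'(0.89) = -1.36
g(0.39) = 2.48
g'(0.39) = -2.26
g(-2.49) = 0.22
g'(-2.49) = -0.96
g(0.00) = 2.58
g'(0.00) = 3.35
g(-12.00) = 2.08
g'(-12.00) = -2.18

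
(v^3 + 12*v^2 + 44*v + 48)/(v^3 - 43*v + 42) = (v^3 + 12*v^2 + 44*v + 48)/(v^3 - 43*v + 42)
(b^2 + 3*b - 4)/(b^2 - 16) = (b - 1)/(b - 4)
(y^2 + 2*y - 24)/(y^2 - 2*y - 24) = (-y^2 - 2*y + 24)/(-y^2 + 2*y + 24)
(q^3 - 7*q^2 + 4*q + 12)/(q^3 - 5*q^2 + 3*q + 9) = (q^2 - 8*q + 12)/(q^2 - 6*q + 9)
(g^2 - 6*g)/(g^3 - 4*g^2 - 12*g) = 1/(g + 2)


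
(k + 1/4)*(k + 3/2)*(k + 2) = k^3 + 15*k^2/4 + 31*k/8 + 3/4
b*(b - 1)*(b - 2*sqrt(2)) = b^3 - 2*sqrt(2)*b^2 - b^2 + 2*sqrt(2)*b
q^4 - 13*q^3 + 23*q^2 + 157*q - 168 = (q - 8)*(q - 7)*(q - 1)*(q + 3)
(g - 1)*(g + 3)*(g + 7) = g^3 + 9*g^2 + 11*g - 21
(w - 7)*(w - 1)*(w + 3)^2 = w^4 - 2*w^3 - 32*w^2 - 30*w + 63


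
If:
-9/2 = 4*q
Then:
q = -9/8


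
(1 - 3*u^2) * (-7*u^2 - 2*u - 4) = 21*u^4 + 6*u^3 + 5*u^2 - 2*u - 4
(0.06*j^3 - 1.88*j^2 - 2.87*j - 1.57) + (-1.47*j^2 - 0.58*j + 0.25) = 0.06*j^3 - 3.35*j^2 - 3.45*j - 1.32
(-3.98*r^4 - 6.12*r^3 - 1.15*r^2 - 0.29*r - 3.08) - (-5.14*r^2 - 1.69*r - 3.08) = -3.98*r^4 - 6.12*r^3 + 3.99*r^2 + 1.4*r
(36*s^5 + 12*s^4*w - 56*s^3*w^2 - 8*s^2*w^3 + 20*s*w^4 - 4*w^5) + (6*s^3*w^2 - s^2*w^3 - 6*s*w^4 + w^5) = 36*s^5 + 12*s^4*w - 50*s^3*w^2 - 9*s^2*w^3 + 14*s*w^4 - 3*w^5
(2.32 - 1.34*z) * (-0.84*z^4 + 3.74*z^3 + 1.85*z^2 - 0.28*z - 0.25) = 1.1256*z^5 - 6.9604*z^4 + 6.1978*z^3 + 4.6672*z^2 - 0.3146*z - 0.58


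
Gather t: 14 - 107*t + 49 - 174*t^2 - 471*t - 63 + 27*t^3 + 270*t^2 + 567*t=27*t^3 + 96*t^2 - 11*t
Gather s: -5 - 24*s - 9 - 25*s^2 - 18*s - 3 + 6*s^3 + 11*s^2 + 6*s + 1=6*s^3 - 14*s^2 - 36*s - 16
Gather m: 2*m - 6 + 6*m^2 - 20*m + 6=6*m^2 - 18*m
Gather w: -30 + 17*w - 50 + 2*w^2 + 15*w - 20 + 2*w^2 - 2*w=4*w^2 + 30*w - 100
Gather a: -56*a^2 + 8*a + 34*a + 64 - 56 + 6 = -56*a^2 + 42*a + 14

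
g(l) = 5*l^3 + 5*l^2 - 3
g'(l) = 15*l^2 + 10*l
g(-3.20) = -115.64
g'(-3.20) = 121.60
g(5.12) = 799.16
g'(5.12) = 444.42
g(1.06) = 8.57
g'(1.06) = 27.45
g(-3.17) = -112.03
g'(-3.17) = 119.03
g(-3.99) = -241.01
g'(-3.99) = 198.90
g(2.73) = 136.00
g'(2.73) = 139.09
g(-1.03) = -3.16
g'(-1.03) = 5.61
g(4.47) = 543.48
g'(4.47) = 344.41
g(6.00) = 1257.00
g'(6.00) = 600.00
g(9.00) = 4047.00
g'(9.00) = 1305.00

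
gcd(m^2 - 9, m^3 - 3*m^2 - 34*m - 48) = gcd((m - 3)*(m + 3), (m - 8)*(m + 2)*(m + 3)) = m + 3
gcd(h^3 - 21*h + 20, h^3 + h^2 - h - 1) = h - 1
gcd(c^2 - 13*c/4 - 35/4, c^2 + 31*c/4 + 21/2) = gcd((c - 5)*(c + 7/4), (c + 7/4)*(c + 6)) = c + 7/4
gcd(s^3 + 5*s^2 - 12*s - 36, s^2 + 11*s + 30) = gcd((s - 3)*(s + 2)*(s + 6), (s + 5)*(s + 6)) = s + 6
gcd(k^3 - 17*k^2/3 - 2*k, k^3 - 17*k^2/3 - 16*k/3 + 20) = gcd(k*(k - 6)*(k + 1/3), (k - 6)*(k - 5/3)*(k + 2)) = k - 6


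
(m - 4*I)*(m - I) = m^2 - 5*I*m - 4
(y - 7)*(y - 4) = y^2 - 11*y + 28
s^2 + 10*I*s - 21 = (s + 3*I)*(s + 7*I)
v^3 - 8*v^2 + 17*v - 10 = (v - 5)*(v - 2)*(v - 1)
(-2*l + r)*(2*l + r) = -4*l^2 + r^2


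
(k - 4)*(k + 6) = k^2 + 2*k - 24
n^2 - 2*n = n*(n - 2)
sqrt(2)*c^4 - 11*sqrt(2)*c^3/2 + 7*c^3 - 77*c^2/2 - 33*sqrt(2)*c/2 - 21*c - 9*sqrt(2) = (c - 6)*(c + 1/2)*(c + 3*sqrt(2))*(sqrt(2)*c + 1)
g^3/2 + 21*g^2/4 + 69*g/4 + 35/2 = (g/2 + 1)*(g + 7/2)*(g + 5)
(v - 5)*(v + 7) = v^2 + 2*v - 35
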